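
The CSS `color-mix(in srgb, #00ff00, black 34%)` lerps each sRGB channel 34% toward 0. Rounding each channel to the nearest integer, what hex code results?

#00ff00 is rgb(0, 255, 0).
Lerp each channel 34% toward 0:
  R: 0 + 0 = 0 → 0
  G: 255 + 0.34×(0−255) = 255 − 86.7 = 168.3 → 168
  B: 0 + 0 = 0 → 0
rgb(0, 168, 0) = #00a800.

#00a800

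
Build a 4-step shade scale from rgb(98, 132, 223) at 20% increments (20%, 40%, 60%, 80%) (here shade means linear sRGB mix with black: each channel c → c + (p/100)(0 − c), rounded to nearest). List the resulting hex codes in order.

#4e6ab2, #3b4f86, #273559, #141a2d

20%: (98 − 19.6 = 78.4→78, 132 − 26.4 = 105.6→106, 223 − 44.6 = 178.4→178) → #4e6ab2
40%: (98 − 39.2 = 58.8→59, 132 − 52.8 = 79.2→79, 223 − 89.2 = 133.8→134) → #3b4f86
60%: (98 − 58.8 = 39.2→39, 132 − 79.2 = 52.8→53, 223 − 133.8 = 89.2→89) → #273559
80%: (98 − 78.4 = 19.6→20, 132 − 105.6 = 26.4→26, 223 − 178.4 = 44.6→45) → #141a2d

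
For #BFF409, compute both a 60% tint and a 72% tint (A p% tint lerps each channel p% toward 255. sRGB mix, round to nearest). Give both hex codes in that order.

#BFF409 is rgb(191, 244, 9).
60% tint:
  R: 191 + 0.6×(255−191) = 191 + 38.4 = 229.4 → 229
  G: 244 + 6.6 = 250.6 → 251
  B: 9 + 0.6×(255−9) = 9 + 147.6 = 156.6 → 157
  → #E5FB9D
72% tint:
  R: 191 + 0.72×(255−191) = 191 + 46.08 = 237.08 → 237
  G: 244 + 0.72×(255−244) = 244 + 7.92 = 251.92 → 252
  B: 9 + 0.72×(255−9) = 9 + 177.12 = 186.12 → 186
  → #EDFCBA

#E5FB9D, #EDFCBA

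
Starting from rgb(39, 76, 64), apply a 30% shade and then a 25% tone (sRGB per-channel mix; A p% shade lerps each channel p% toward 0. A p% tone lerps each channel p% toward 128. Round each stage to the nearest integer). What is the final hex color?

Lerp each channel 30% toward 0:
  R: 39 − 11.7 = 27.3 → 27
  G: 76 + 0.3×(0−76) = 76 − 22.8 = 53.2 → 53
  B: 64 + 0.3×(0−64) = 64 − 19.2 = 44.8 → 45
After the shade: rgb(27, 53, 45) = #1B352D.
Lerp each channel 25% toward 128:
  R: 27 + 25.25 = 52.25 → 52
  G: 53 + 18.75 = 71.75 → 72
  B: 45 + 0.25×(128−45) = 45 + 20.75 = 65.75 → 66
rgb(52, 72, 66) = #344842.

#344842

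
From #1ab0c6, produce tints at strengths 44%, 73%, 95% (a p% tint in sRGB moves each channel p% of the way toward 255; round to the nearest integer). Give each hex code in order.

#7fd3df, #c1eaf0, #f4fbfc

#1ab0c6 is rgb(26, 176, 198).
44%: (26 + 100.76 = 126.76→127, 176 + 34.76 = 210.76→211, 198 + 25.08 = 223.08→223) → #7fd3df
73%: (26 + 167.17 = 193.17→193, 176 + 57.67 = 233.67→234, 198 + 41.61 = 239.61→240) → #c1eaf0
95%: (26 + 217.55 = 243.55→244, 176 + 75.05 = 251.05→251, 198 + 54.15 = 252.15→252) → #f4fbfc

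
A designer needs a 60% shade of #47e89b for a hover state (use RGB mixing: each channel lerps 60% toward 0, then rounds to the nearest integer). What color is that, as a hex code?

#47e89b is rgb(71, 232, 155).
A 60% shade moves each channel 60% toward 0:
  R: 71 + 0.6×(0−71) = 71 − 42.6 = 28.4 → 28
  G: 232 − 139.2 = 92.8 → 93
  B: 155 + 0.6×(0−155) = 155 − 93 = 62 → 62
rgb(28, 93, 62) = #1c5d3e.

#1c5d3e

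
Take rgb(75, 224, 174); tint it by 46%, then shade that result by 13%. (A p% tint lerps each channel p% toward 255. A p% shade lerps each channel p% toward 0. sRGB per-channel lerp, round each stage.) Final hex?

#89CFB8

A 46% tint moves each channel 46% toward 255:
  R: 75 + 0.46×(255−75) = 75 + 82.8 = 157.8 → 158
  G: 224 + 0.46×(255−224) = 224 + 14.26 = 238.26 → 238
  B: 174 + 0.46×(255−174) = 174 + 37.26 = 211.26 → 211
After the tint: rgb(158, 238, 211) = #9EEED3.
A 13% shade moves each channel 13% toward 0:
  R: 158 − 20.54 = 137.46 → 137
  G: 238 + 0.13×(0−238) = 238 − 30.94 = 207.06 → 207
  B: 211 + 0.13×(0−211) = 211 − 27.43 = 183.57 → 184
rgb(137, 207, 184) = #89CFB8.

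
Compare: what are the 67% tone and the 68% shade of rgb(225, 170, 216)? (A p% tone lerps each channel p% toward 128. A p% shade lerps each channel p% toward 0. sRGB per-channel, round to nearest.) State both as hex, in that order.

#a08e9d, #483645

67% tone:
  R: 225 + 0.67×(128−225) = 225 − 64.99 = 160.01 → 160
  G: 170 + 0.67×(128−170) = 170 − 28.14 = 141.86 → 142
  B: 216 + 0.67×(128−216) = 216 − 58.96 = 157.04 → 157
  → #a08e9d
68% shade:
  R: 225 − 153 = 72 → 72
  G: 170 + 0.68×(0−170) = 170 − 115.6 = 54.4 → 54
  B: 216 − 146.88 = 69.12 → 69
  → #483645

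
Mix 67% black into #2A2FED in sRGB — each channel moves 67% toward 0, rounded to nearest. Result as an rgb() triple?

#2A2FED is rgb(42, 47, 237).
Lerp each channel 67% toward 0:
  R: 42 + 0.67×(0−42) = 42 − 28.14 = 13.86 → 14
  G: 47 − 31.49 = 15.51 → 16
  B: 237 + 0.67×(0−237) = 237 − 158.79 = 78.21 → 78

rgb(14, 16, 78)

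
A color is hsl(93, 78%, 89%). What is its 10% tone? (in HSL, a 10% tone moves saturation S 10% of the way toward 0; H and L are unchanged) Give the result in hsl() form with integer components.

hsl(93, 70%, 89%)

S moves 10% from 78 toward 0: 78 − 7.8 = 70.2 → 70.
H and L are unchanged.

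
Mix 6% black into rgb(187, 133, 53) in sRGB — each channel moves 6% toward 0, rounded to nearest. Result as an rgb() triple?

Per channel, c → c + 0.06(0 − c):
  R: 187 − 11.22 = 175.78 → 176
  G: 133 − 7.98 = 125.02 → 125
  B: 53 − 3.18 = 49.82 → 50

rgb(176, 125, 50)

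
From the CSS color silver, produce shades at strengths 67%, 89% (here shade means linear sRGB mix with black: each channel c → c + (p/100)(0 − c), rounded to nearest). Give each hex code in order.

#3f3f3f, #151515

CSS silver is rgb(192, 192, 192).
67%: (192 − 128.64 = 63.36→63, 192 − 128.64 = 63.36→63, 192 − 128.64 = 63.36→63) → #3f3f3f
89%: (192 − 170.88 = 21.12→21, 192 − 170.88 = 21.12→21, 192 − 170.88 = 21.12→21) → #151515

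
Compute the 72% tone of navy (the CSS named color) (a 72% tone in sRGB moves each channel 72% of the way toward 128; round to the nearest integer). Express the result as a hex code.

CSS navy is rgb(0, 0, 128).
Lerp each channel 72% toward 128:
  R: 0 + 0.72×(128−0) = 0 + 92.16 = 92.16 → 92
  G: 0 + 0.72×(128−0) = 0 + 92.16 = 92.16 → 92
  B: 128 + 0.72×(128−128) = 128 + 0 = 128 → 128
rgb(92, 92, 128) = #5C5C80.

#5C5C80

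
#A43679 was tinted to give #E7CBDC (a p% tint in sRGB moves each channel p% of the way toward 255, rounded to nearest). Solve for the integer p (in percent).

#A43679 is rgb(164, 54, 121); #E7CBDC is rgb(231, 203, 220).
On the G channel (widest range): 203 ≈ 54 + (p/100)(255 − 54), so p ≈ 100×(203 − 54)/(255 − 54) = 14900/201 = 74.13.
p = 74 reproduces all three channels after rounding.

74%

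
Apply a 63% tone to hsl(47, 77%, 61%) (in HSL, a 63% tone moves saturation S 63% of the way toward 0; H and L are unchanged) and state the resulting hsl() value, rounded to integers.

hsl(47, 28%, 61%)

S moves 63% from 77 toward 0: 77 − 48.51 = 28.49 → 28.
H and L are unchanged.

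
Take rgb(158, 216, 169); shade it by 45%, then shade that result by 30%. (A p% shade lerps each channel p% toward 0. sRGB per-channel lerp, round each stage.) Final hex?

#3d5341

Lerp each channel 45% toward 0:
  R: 158 + 0.45×(0−158) = 158 − 71.1 = 86.9 → 87
  G: 216 − 97.2 = 118.8 → 119
  B: 169 − 76.05 = 92.95 → 93
After the shade: rgb(87, 119, 93) = #57775d.
A 30% shade moves each channel 30% toward 0:
  R: 87 − 26.1 = 60.9 → 61
  G: 119 − 35.7 = 83.3 → 83
  B: 93 + 0.3×(0−93) = 93 − 27.9 = 65.1 → 65
rgb(61, 83, 65) = #3d5341.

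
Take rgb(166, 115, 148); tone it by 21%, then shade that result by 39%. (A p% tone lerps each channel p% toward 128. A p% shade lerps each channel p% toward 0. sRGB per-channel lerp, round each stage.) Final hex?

Lerp each channel 21% toward 128:
  R: 166 + 0.21×(128−166) = 166 − 7.98 = 158.02 → 158
  G: 115 + 0.21×(128−115) = 115 + 2.73 = 117.73 → 118
  B: 148 − 4.2 = 143.8 → 144
After the tone: rgb(158, 118, 144) = #9e7690.
Lerp each channel 39% toward 0:
  R: 158 + 0.39×(0−158) = 158 − 61.62 = 96.38 → 96
  G: 118 − 46.02 = 71.98 → 72
  B: 144 + 0.39×(0−144) = 144 − 56.16 = 87.84 → 88
rgb(96, 72, 88) = #604858.

#604858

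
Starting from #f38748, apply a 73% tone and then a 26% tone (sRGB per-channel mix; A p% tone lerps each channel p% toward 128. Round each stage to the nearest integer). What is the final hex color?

#f38748 is rgb(243, 135, 72).
A 73% tone moves each channel 73% toward 128:
  R: 243 + 0.73×(128−243) = 243 − 83.95 = 159.05 → 159
  G: 135 + 0.73×(128−135) = 135 − 5.11 = 129.89 → 130
  B: 72 + 40.88 = 112.88 → 113
After the tone: rgb(159, 130, 113) = #9f8271.
Per channel, c → c + 0.26(128 − c):
  R: 159 + 0.26×(128−159) = 159 − 8.06 = 150.94 → 151
  G: 130 − 0.52 = 129.48 → 129
  B: 113 + 0.26×(128−113) = 113 + 3.9 = 116.9 → 117
rgb(151, 129, 117) = #978175.

#978175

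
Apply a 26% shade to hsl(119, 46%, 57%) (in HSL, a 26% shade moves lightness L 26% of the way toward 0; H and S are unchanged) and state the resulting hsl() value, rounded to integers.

L moves 26% from 57 toward 0: 57 − 14.82 = 42.18 → 42.
H and S are unchanged.

hsl(119, 46%, 42%)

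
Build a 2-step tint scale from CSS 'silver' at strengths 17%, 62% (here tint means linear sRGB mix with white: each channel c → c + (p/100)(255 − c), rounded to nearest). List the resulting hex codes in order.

CSS silver is rgb(192, 192, 192).
17%: (192 + 10.71 = 202.71→203, 192 + 10.71 = 202.71→203, 192 + 10.71 = 202.71→203) → #CBCBCB
62%: (192 + 39.06 = 231.06→231, 192 + 39.06 = 231.06→231, 192 + 39.06 = 231.06→231) → #E7E7E7

#CBCBCB, #E7E7E7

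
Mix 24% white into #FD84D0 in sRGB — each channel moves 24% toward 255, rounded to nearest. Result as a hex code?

#FDA2DB

#FD84D0 is rgb(253, 132, 208).
Per channel, c → c + 0.24(255 − c):
  R: 253 + 0.48 = 253.48 → 253
  G: 132 + 0.24×(255−132) = 132 + 29.52 = 161.52 → 162
  B: 208 + 11.28 = 219.28 → 219
rgb(253, 162, 219) = #FDA2DB.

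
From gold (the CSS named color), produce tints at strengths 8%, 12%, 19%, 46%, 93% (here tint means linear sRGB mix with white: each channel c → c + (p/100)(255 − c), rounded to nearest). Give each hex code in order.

#FFDA14, #FFDC1F, #FFDF30, #FFE975, #FFFCED

CSS gold is rgb(255, 215, 0).
8%: (255→255, 215 + 3.2 = 218.2→218, 0 + 20.4 = 20.4→20) → #FFDA14
12%: (255→255, 215 + 4.8 = 219.8→220, 0 + 30.6 = 30.6→31) → #FFDC1F
19%: (255→255, 215 + 7.6 = 222.6→223, 0 + 48.45 = 48.45→48) → #FFDF30
46%: (255→255, 215 + 18.4 = 233.4→233, 0 + 117.3 = 117.3→117) → #FFE975
93%: (255→255, 215 + 37.2 = 252.2→252, 0 + 237.15 = 237.15→237) → #FFFCED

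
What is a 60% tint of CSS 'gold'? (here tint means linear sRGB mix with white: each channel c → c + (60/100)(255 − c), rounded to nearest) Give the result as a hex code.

#FFEF99

CSS gold is rgb(255, 215, 0).
Lerp each channel 60% toward 255:
  R: 255 + 0 = 255 → 255
  G: 215 + 0.6×(255−215) = 215 + 24 = 239 → 239
  B: 0 + 153 = 153 → 153
rgb(255, 239, 153) = #FFEF99.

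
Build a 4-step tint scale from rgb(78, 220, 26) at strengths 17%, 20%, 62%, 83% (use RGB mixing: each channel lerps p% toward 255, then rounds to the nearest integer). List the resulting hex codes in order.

#6CE241, #71E348, #BCF2A8, #E1F9D8

17%: (78 + 30.09 = 108.09→108, 220 + 5.95 = 225.95→226, 26 + 38.93 = 64.93→65) → #6CE241
20%: (78 + 35.4 = 113.4→113, 220 + 7 = 227→227, 26 + 45.8 = 71.8→72) → #71E348
62%: (78 + 109.74 = 187.74→188, 220 + 21.7 = 241.7→242, 26 + 141.98 = 167.98→168) → #BCF2A8
83%: (78 + 146.91 = 224.91→225, 220 + 29.05 = 249.05→249, 26 + 190.07 = 216.07→216) → #E1F9D8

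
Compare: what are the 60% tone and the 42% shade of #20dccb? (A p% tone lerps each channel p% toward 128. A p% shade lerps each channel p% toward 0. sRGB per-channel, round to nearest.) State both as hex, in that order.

#20dccb is rgb(32, 220, 203).
60% tone:
  R: 32 + 0.6×(128−32) = 32 + 57.6 = 89.6 → 90
  G: 220 + 0.6×(128−220) = 220 − 55.2 = 164.8 → 165
  B: 203 + 0.6×(128−203) = 203 − 45 = 158 → 158
  → #5aa59e
42% shade:
  R: 32 + 0.42×(0−32) = 32 − 13.44 = 18.56 → 19
  G: 220 + 0.42×(0−220) = 220 − 92.4 = 127.6 → 128
  B: 203 + 0.42×(0−203) = 203 − 85.26 = 117.74 → 118
  → #138076

#5aa59e, #138076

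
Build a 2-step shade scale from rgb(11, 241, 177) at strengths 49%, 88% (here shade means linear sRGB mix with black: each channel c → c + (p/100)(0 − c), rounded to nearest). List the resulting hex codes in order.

#067B5A, #011D15

49%: (11 − 5.39 = 5.61→6, 241 − 118.09 = 122.91→123, 177 − 86.73 = 90.27→90) → #067B5A
88%: (11 − 9.68 = 1.32→1, 241 − 212.08 = 28.92→29, 177 − 155.76 = 21.24→21) → #011D15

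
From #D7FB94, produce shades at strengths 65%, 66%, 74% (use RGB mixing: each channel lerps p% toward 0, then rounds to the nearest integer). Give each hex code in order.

#D7FB94 is rgb(215, 251, 148).
65%: (215 − 139.75 = 75.25→75, 251 − 163.15 = 87.85→88, 148 − 96.2 = 51.8→52) → #4B5834
66%: (215 − 141.9 = 73.1→73, 251 − 165.66 = 85.34→85, 148 − 97.68 = 50.32→50) → #495532
74%: (215 − 159.1 = 55.9→56, 251 − 185.74 = 65.26→65, 148 − 109.52 = 38.48→38) → #384126

#4B5834, #495532, #384126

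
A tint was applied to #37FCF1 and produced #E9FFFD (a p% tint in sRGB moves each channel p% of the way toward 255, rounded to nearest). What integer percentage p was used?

#37FCF1 is rgb(55, 252, 241); #E9FFFD is rgb(233, 255, 253).
On the R channel (widest range): 233 ≈ 55 + (p/100)(255 − 55), so p ≈ 100×(233 − 55)/(255 − 55) = 17800/200 = 89.00.
p = 89 reproduces all three channels after rounding.

89%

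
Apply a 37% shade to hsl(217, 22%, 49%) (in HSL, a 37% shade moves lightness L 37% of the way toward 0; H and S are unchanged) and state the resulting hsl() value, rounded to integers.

hsl(217, 22%, 31%)

L moves 37% from 49 toward 0: 49 − 18.13 = 30.87 → 31.
H and S are unchanged.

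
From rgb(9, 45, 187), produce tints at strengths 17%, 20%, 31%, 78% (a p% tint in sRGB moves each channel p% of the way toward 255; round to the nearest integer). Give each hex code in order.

#3351C7, #3A57C9, #556ED0, #C9D1F0

17%: (9 + 41.82 = 50.82→51, 45 + 35.7 = 80.7→81, 187 + 11.56 = 198.56→199) → #3351C7
20%: (9 + 49.2 = 58.2→58, 45 + 42 = 87→87, 187 + 13.6 = 200.6→201) → #3A57C9
31%: (9 + 76.26 = 85.26→85, 45 + 65.1 = 110.1→110, 187 + 21.08 = 208.08→208) → #556ED0
78%: (9 + 191.88 = 200.88→201, 45 + 163.8 = 208.8→209, 187 + 53.04 = 240.04→240) → #C9D1F0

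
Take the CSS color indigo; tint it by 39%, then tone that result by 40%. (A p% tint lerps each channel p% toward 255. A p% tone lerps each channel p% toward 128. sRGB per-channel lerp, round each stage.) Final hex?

#8A6F9F

CSS indigo is rgb(75, 0, 130).
Lerp each channel 39% toward 255:
  R: 75 + 0.39×(255−75) = 75 + 70.2 = 145.2 → 145
  G: 0 + 0.39×(255−0) = 0 + 99.45 = 99.45 → 99
  B: 130 + 48.75 = 178.75 → 179
After the tint: rgb(145, 99, 179) = #9163B3.
A 40% tone moves each channel 40% toward 128:
  R: 145 + 0.4×(128−145) = 145 − 6.8 = 138.2 → 138
  G: 99 + 0.4×(128−99) = 99 + 11.6 = 110.6 → 111
  B: 179 + 0.4×(128−179) = 179 − 20.4 = 158.6 → 159
rgb(138, 111, 159) = #8A6F9F.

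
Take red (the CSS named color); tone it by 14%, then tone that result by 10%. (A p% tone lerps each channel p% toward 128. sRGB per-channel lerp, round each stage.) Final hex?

CSS red is rgb(255, 0, 0).
A 14% tone moves each channel 14% toward 128:
  R: 255 − 17.78 = 237.22 → 237
  G: 0 + 0.14×(128−0) = 0 + 17.92 = 17.92 → 18
  B: 0 + 0.14×(128−0) = 0 + 17.92 = 17.92 → 18
After the tone: rgb(237, 18, 18) = #ED1212.
A 10% tone moves each channel 10% toward 128:
  R: 237 + 0.1×(128−237) = 237 − 10.9 = 226.1 → 226
  G: 18 + 11 = 29 → 29
  B: 18 + 0.1×(128−18) = 18 + 11 = 29 → 29
rgb(226, 29, 29) = #E21D1D.

#E21D1D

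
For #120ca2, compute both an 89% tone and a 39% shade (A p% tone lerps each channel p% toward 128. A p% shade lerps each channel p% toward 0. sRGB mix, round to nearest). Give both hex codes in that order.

#120ca2 is rgb(18, 12, 162).
89% tone:
  R: 18 + 0.89×(128−18) = 18 + 97.9 = 115.9 → 116
  G: 12 + 103.24 = 115.24 → 115
  B: 162 + 0.89×(128−162) = 162 − 30.26 = 131.74 → 132
  → #747384
39% shade:
  R: 18 + 0.39×(0−18) = 18 − 7.02 = 10.98 → 11
  G: 12 + 0.39×(0−12) = 12 − 4.68 = 7.32 → 7
  B: 162 + 0.39×(0−162) = 162 − 63.18 = 98.82 → 99
  → #0b0763

#747384, #0b0763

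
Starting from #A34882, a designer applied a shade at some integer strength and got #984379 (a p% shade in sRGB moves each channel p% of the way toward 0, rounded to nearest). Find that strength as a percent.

7%

#A34882 is rgb(163, 72, 130); #984379 is rgb(152, 67, 121).
On the R channel (widest range): 152 ≈ 163 + (p/100)(0 − 163), so p ≈ 100×(152 − 163)/(0 − 163) = -1100/-163 = 6.75.
p = 7 reproduces all three channels after rounding.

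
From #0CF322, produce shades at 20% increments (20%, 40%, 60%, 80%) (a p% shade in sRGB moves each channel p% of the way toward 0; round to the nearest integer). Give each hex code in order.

#0AC21B, #079214, #05610E, #023107

#0CF322 is rgb(12, 243, 34).
20%: (12 − 2.4 = 9.6→10, 243 − 48.6 = 194.4→194, 34 − 6.8 = 27.2→27) → #0AC21B
40%: (12 − 4.8 = 7.2→7, 243 − 97.2 = 145.8→146, 34 − 13.6 = 20.4→20) → #079214
60%: (12 − 7.2 = 4.8→5, 243 − 145.8 = 97.2→97, 34 − 20.4 = 13.6→14) → #05610E
80%: (12 − 9.6 = 2.4→2, 243 − 194.4 = 48.6→49, 34 − 27.2 = 6.8→7) → #023107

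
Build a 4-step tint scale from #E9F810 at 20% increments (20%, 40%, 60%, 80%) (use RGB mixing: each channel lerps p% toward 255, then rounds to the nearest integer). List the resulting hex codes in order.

#E9F810 is rgb(233, 248, 16).
20%: (233 + 4.4 = 237.4→237, 248 + 1.4 = 249.4→249, 16 + 47.8 = 63.8→64) → #EDF940
40%: (233 + 8.8 = 241.8→242, 248 + 2.8 = 250.8→251, 16 + 95.6 = 111.6→112) → #F2FB70
60%: (233 + 13.2 = 246.2→246, 248 + 4.2 = 252.2→252, 16 + 143.4 = 159.4→159) → #F6FC9F
80%: (233 + 17.6 = 250.6→251, 248 + 5.6 = 253.6→254, 16 + 191.2 = 207.2→207) → #FBFECF

#EDF940, #F2FB70, #F6FC9F, #FBFECF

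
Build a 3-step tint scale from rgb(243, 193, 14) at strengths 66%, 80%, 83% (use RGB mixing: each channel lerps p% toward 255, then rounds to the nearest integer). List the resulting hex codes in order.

#FBEAAD, #FDF3CF, #FDF4D6

66%: (243 + 7.92 = 250.92→251, 193 + 40.92 = 233.92→234, 14 + 159.06 = 173.06→173) → #FBEAAD
80%: (243 + 9.6 = 252.6→253, 193 + 49.6 = 242.6→243, 14 + 192.8 = 206.8→207) → #FDF3CF
83%: (243 + 9.96 = 252.96→253, 193 + 51.46 = 244.46→244, 14 + 200.03 = 214.03→214) → #FDF4D6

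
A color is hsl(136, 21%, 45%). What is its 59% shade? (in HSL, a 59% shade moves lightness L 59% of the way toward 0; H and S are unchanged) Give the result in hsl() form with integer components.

hsl(136, 21%, 18%)

L moves 59% from 45 toward 0: 45 − 26.55 = 18.45 → 18.
H and S are unchanged.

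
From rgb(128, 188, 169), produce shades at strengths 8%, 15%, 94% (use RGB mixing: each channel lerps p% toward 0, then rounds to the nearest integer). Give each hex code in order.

#76AD9B, #6DA090, #080B0A

8%: (128 − 10.24 = 117.76→118, 188 − 15.04 = 172.96→173, 169 − 13.52 = 155.48→155) → #76AD9B
15%: (128 − 19.2 = 108.8→109, 188 − 28.2 = 159.8→160, 169 − 25.35 = 143.65→144) → #6DA090
94%: (128 − 120.32 = 7.68→8, 188 − 176.72 = 11.28→11, 169 − 158.86 = 10.14→10) → #080B0A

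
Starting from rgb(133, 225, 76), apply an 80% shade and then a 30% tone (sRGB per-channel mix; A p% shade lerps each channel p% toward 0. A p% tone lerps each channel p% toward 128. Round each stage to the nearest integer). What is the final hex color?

An 80% shade moves each channel 80% toward 0:
  R: 133 − 106.4 = 26.6 → 27
  G: 225 − 180 = 45 → 45
  B: 76 + 0.8×(0−76) = 76 − 60.8 = 15.2 → 15
After the shade: rgb(27, 45, 15) = #1b2d0f.
Per channel, c → c + 0.3(128 − c):
  R: 27 + 30.3 = 57.3 → 57
  G: 45 + 0.3×(128−45) = 45 + 24.9 = 69.9 → 70
  B: 15 + 33.9 = 48.9 → 49
rgb(57, 70, 49) = #394631.

#394631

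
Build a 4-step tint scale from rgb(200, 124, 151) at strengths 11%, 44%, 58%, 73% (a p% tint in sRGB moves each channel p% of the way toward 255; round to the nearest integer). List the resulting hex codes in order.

#CE8AA2, #E0B6C5, #E8C8D3, #F0DCE3

11%: (200 + 6.05 = 206.05→206, 124 + 14.41 = 138.41→138, 151 + 11.44 = 162.44→162) → #CE8AA2
44%: (200 + 24.2 = 224.2→224, 124 + 57.64 = 181.64→182, 151 + 45.76 = 196.76→197) → #E0B6C5
58%: (200 + 31.9 = 231.9→232, 124 + 75.98 = 199.98→200, 151 + 60.32 = 211.32→211) → #E8C8D3
73%: (200 + 40.15 = 240.15→240, 124 + 95.63 = 219.63→220, 151 + 75.92 = 226.92→227) → #F0DCE3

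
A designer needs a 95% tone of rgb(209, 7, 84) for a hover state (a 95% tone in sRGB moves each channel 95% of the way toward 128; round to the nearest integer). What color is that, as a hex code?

#847A7E

Lerp each channel 95% toward 128:
  R: 209 + 0.95×(128−209) = 209 − 76.95 = 132.05 → 132
  G: 7 + 0.95×(128−7) = 7 + 114.95 = 121.95 → 122
  B: 84 + 41.8 = 125.8 → 126
rgb(132, 122, 126) = #847A7E.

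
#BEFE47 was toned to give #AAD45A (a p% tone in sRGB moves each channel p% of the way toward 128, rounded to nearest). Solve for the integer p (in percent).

33%

#BEFE47 is rgb(190, 254, 71); #AAD45A is rgb(170, 212, 90).
On the G channel (widest range): 212 ≈ 254 + (p/100)(128 − 254), so p ≈ 100×(212 − 254)/(128 − 254) = -4200/-126 = 33.33.
p = 33 reproduces all three channels after rounding.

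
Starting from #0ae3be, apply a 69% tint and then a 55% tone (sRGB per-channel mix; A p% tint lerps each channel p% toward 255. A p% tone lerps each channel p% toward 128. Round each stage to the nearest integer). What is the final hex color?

#0ae3be is rgb(10, 227, 190).
Per channel, c → c + 0.69(255 − c):
  R: 10 + 0.69×(255−10) = 10 + 169.05 = 179.05 → 179
  G: 227 + 19.32 = 246.32 → 246
  B: 190 + 44.85 = 234.85 → 235
After the tint: rgb(179, 246, 235) = #b3f6eb.
Lerp each channel 55% toward 128:
  R: 179 + 0.55×(128−179) = 179 − 28.05 = 150.95 → 151
  G: 246 − 64.9 = 181.1 → 181
  B: 235 + 0.55×(128−235) = 235 − 58.85 = 176.15 → 176
rgb(151, 181, 176) = #97b5b0.

#97b5b0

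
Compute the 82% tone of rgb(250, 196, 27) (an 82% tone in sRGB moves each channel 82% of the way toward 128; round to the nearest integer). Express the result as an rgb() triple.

An 82% tone moves each channel 82% toward 128:
  R: 250 + 0.82×(128−250) = 250 − 100.04 = 149.96 → 150
  G: 196 + 0.82×(128−196) = 196 − 55.76 = 140.24 → 140
  B: 27 + 0.82×(128−27) = 27 + 82.82 = 109.82 → 110

rgb(150, 140, 110)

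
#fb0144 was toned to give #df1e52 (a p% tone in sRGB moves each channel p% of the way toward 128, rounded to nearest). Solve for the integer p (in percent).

#fb0144 is rgb(251, 1, 68); #df1e52 is rgb(223, 30, 82).
On the G channel (widest range): 30 ≈ 1 + (p/100)(128 − 1), so p ≈ 100×(30 − 1)/(128 − 1) = 2900/127 = 22.83.
p = 23 reproduces all three channels after rounding.

23%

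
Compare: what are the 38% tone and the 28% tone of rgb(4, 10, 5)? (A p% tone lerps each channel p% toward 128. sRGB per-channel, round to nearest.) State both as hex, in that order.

#333734, #272b27

38% tone:
  R: 4 + 0.38×(128−4) = 4 + 47.12 = 51.12 → 51
  G: 10 + 44.84 = 54.84 → 55
  B: 5 + 46.74 = 51.74 → 52
  → #333734
28% tone:
  R: 4 + 34.72 = 38.72 → 39
  G: 10 + 33.04 = 43.04 → 43
  B: 5 + 34.44 = 39.44 → 39
  → #272b27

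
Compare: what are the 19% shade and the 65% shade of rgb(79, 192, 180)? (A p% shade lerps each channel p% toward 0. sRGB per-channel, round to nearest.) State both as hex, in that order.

#409C92, #1C433F

19% shade:
  R: 79 − 15.01 = 63.99 → 64
  G: 192 + 0.19×(0−192) = 192 − 36.48 = 155.52 → 156
  B: 180 − 34.2 = 145.8 → 146
  → #409C92
65% shade:
  R: 79 + 0.65×(0−79) = 79 − 51.35 = 27.65 → 28
  G: 192 + 0.65×(0−192) = 192 − 124.8 = 67.2 → 67
  B: 180 − 117 = 63 → 63
  → #1C433F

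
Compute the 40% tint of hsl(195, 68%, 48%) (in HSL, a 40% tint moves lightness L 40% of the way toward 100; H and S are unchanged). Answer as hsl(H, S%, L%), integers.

L moves 40% from 48 toward 100: 48 + 20.8 = 68.8 → 69.
H and S are unchanged.

hsl(195, 68%, 69%)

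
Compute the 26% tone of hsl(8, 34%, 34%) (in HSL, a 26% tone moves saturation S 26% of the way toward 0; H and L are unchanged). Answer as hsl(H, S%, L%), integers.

hsl(8, 25%, 34%)

S moves 26% from 34 toward 0: 34 − 8.84 = 25.16 → 25.
H and L are unchanged.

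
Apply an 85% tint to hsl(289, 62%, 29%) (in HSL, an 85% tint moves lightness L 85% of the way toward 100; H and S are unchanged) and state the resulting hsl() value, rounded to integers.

hsl(289, 62%, 89%)

L moves 85% from 29 toward 100: 29 + 60.35 = 89.35 → 89.
H and S are unchanged.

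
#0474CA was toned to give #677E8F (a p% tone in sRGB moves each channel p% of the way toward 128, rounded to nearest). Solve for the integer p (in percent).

80%

#0474CA is rgb(4, 116, 202); #677E8F is rgb(103, 126, 143).
On the R channel (widest range): 103 ≈ 4 + (p/100)(128 − 4), so p ≈ 100×(103 − 4)/(128 − 4) = 9900/124 = 79.84.
p = 80 reproduces all three channels after rounding.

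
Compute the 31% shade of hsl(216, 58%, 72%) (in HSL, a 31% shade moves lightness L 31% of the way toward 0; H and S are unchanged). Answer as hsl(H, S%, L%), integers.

L moves 31% from 72 toward 0: 72 − 22.32 = 49.68 → 50.
H and S are unchanged.

hsl(216, 58%, 50%)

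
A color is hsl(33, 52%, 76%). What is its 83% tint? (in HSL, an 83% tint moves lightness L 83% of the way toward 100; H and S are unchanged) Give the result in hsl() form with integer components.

hsl(33, 52%, 96%)

L moves 83% from 76 toward 100: 76 + 19.92 = 95.92 → 96.
H and S are unchanged.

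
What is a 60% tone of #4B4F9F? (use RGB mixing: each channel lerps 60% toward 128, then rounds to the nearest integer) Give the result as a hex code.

#6B6C8C

#4B4F9F is rgb(75, 79, 159).
Lerp each channel 60% toward 128:
  R: 75 + 0.6×(128−75) = 75 + 31.8 = 106.8 → 107
  G: 79 + 29.4 = 108.4 → 108
  B: 159 + 0.6×(128−159) = 159 − 18.6 = 140.4 → 140
rgb(107, 108, 140) = #6B6C8C.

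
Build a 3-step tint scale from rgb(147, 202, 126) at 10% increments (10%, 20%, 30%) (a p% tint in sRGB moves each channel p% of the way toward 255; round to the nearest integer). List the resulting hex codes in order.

#9ecf8b, #a9d598, #b3daa5

10%: (147 + 10.8 = 157.8→158, 202 + 5.3 = 207.3→207, 126 + 12.9 = 138.9→139) → #9ecf8b
20%: (147 + 21.6 = 168.6→169, 202 + 10.6 = 212.6→213, 126 + 25.8 = 151.8→152) → #a9d598
30%: (147 + 32.4 = 179.4→179, 202 + 15.9 = 217.9→218, 126 + 38.7 = 164.7→165) → #b3daa5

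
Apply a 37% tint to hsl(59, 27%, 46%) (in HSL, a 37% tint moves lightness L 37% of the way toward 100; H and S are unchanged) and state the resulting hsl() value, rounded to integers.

hsl(59, 27%, 66%)

L moves 37% from 46 toward 100: 46 + 19.98 = 65.98 → 66.
H and S are unchanged.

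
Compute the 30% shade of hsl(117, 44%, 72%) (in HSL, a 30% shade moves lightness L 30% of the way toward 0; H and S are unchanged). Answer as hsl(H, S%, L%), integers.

L moves 30% from 72 toward 0: 72 − 21.6 = 50.4 → 50.
H and S are unchanged.

hsl(117, 44%, 50%)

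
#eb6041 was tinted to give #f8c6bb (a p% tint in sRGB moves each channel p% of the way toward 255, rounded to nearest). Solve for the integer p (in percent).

#eb6041 is rgb(235, 96, 65); #f8c6bb is rgb(248, 198, 187).
On the B channel (widest range): 187 ≈ 65 + (p/100)(255 − 65), so p ≈ 100×(187 − 65)/(255 − 65) = 12200/190 = 64.21.
p = 64 reproduces all three channels after rounding.

64%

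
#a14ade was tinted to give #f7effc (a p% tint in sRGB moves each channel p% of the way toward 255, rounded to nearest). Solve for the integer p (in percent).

91%

#a14ade is rgb(161, 74, 222); #f7effc is rgb(247, 239, 252).
On the G channel (widest range): 239 ≈ 74 + (p/100)(255 − 74), so p ≈ 100×(239 − 74)/(255 − 74) = 16500/181 = 91.16.
p = 91 reproduces all three channels after rounding.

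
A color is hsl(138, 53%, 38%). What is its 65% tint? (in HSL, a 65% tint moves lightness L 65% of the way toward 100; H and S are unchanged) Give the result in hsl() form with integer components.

hsl(138, 53%, 78%)

L moves 65% from 38 toward 100: 38 + 40.3 = 78.3 → 78.
H and S are unchanged.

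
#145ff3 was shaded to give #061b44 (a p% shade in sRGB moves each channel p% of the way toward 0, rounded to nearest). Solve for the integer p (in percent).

#145ff3 is rgb(20, 95, 243); #061b44 is rgb(6, 27, 68).
On the B channel (widest range): 68 ≈ 243 + (p/100)(0 − 243), so p ≈ 100×(68 − 243)/(0 − 243) = -17500/-243 = 72.02.
p = 72 reproduces all three channels after rounding.

72%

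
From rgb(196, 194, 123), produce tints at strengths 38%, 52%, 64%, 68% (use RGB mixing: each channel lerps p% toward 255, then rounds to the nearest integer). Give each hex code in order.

38%: (196 + 22.42 = 218.42→218, 194 + 23.18 = 217.18→217, 123 + 50.16 = 173.16→173) → #dad9ad
52%: (196 + 30.68 = 226.68→227, 194 + 31.72 = 225.72→226, 123 + 68.64 = 191.64→192) → #e3e2c0
64%: (196 + 37.76 = 233.76→234, 194 + 39.04 = 233.04→233, 123 + 84.48 = 207.48→207) → #eae9cf
68%: (196 + 40.12 = 236.12→236, 194 + 41.48 = 235.48→235, 123 + 89.76 = 212.76→213) → #ecebd5

#dad9ad, #e3e2c0, #eae9cf, #ecebd5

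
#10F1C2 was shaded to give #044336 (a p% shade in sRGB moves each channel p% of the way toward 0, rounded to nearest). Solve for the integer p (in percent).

72%

#10F1C2 is rgb(16, 241, 194); #044336 is rgb(4, 67, 54).
On the G channel (widest range): 67 ≈ 241 + (p/100)(0 − 241), so p ≈ 100×(67 − 241)/(0 − 241) = -17400/-241 = 72.20.
p = 72 reproduces all three channels after rounding.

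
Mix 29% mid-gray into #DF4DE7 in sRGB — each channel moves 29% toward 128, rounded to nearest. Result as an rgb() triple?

#DF4DE7 is rgb(223, 77, 231).
Lerp each channel 29% toward 128:
  R: 223 + 0.29×(128−223) = 223 − 27.55 = 195.45 → 195
  G: 77 + 0.29×(128−77) = 77 + 14.79 = 91.79 → 92
  B: 231 + 0.29×(128−231) = 231 − 29.87 = 201.13 → 201

rgb(195, 92, 201)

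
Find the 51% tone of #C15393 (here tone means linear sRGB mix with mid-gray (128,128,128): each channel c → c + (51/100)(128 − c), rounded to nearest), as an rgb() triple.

rgb(160, 106, 137)

#C15393 is rgb(193, 83, 147).
Lerp each channel 51% toward 128:
  R: 193 − 33.15 = 159.85 → 160
  G: 83 + 0.51×(128−83) = 83 + 22.95 = 105.95 → 106
  B: 147 − 9.69 = 137.31 → 137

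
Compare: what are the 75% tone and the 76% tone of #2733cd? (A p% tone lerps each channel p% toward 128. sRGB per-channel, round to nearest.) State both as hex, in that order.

#2733cd is rgb(39, 51, 205).
75% tone:
  R: 39 + 0.75×(128−39) = 39 + 66.75 = 105.75 → 106
  G: 51 + 0.75×(128−51) = 51 + 57.75 = 108.75 → 109
  B: 205 + 0.75×(128−205) = 205 − 57.75 = 147.25 → 147
  → #6a6d93
76% tone:
  R: 39 + 0.76×(128−39) = 39 + 67.64 = 106.64 → 107
  G: 51 + 58.52 = 109.52 → 110
  B: 205 + 0.76×(128−205) = 205 − 58.52 = 146.48 → 146
  → #6b6e92

#6a6d93, #6b6e92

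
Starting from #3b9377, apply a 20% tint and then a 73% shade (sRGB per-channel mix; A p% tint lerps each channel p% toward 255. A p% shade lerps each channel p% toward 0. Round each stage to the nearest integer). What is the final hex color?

#1a2e27

#3b9377 is rgb(59, 147, 119).
Lerp each channel 20% toward 255:
  R: 59 + 39.2 = 98.2 → 98
  G: 147 + 21.6 = 168.6 → 169
  B: 119 + 27.2 = 146.2 → 146
After the tint: rgb(98, 169, 146) = #62a992.
Lerp each channel 73% toward 0:
  R: 98 + 0.73×(0−98) = 98 − 71.54 = 26.46 → 26
  G: 169 − 123.37 = 45.63 → 46
  B: 146 + 0.73×(0−146) = 146 − 106.58 = 39.42 → 39
rgb(26, 46, 39) = #1a2e27.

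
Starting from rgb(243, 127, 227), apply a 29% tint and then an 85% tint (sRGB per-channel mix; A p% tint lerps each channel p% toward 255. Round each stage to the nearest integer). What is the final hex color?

Per channel, c → c + 0.29(255 − c):
  R: 243 + 3.48 = 246.48 → 246
  G: 127 + 0.29×(255−127) = 127 + 37.12 = 164.12 → 164
  B: 227 + 0.29×(255−227) = 227 + 8.12 = 235.12 → 235
After the tint: rgb(246, 164, 235) = #F6A4EB.
An 85% tint moves each channel 85% toward 255:
  R: 246 + 7.65 = 253.65 → 254
  G: 164 + 77.35 = 241.35 → 241
  B: 235 + 17 = 252 → 252
rgb(254, 241, 252) = #FEF1FC.

#FEF1FC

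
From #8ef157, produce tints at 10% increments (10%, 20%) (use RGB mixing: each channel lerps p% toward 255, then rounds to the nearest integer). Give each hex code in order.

#99f268, #a5f479

#8ef157 is rgb(142, 241, 87).
10%: (142 + 11.3 = 153.3→153, 241 + 1.4 = 242.4→242, 87 + 16.8 = 103.8→104) → #99f268
20%: (142 + 22.6 = 164.6→165, 241 + 2.8 = 243.8→244, 87 + 33.6 = 120.6→121) → #a5f479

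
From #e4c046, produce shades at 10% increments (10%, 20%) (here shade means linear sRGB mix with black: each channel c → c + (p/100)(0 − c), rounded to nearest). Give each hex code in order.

#cdad3f, #b69a38

#e4c046 is rgb(228, 192, 70).
10%: (228 − 22.8 = 205.2→205, 192 − 19.2 = 172.8→173, 70 − 7 = 63→63) → #cdad3f
20%: (228 − 45.6 = 182.4→182, 192 − 38.4 = 153.6→154, 70 − 14 = 56→56) → #b69a38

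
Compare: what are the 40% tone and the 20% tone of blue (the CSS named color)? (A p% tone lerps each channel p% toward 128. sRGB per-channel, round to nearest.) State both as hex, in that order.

CSS blue is rgb(0, 0, 255).
40% tone:
  R: 0 + 0.4×(128−0) = 0 + 51.2 = 51.2 → 51
  G: 0 + 0.4×(128−0) = 0 + 51.2 = 51.2 → 51
  B: 255 − 50.8 = 204.2 → 204
  → #3333CC
20% tone:
  R: 0 + 25.6 = 25.6 → 26
  G: 0 + 0.2×(128−0) = 0 + 25.6 = 25.6 → 26
  B: 255 + 0.2×(128−255) = 255 − 25.4 = 229.6 → 230
  → #1A1AE6

#3333CC, #1A1AE6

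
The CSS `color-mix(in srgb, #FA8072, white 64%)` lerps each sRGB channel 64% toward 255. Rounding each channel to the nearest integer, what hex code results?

#FDD1CC

#FA8072 is rgb(250, 128, 114).
A 64% tint moves each channel 64% toward 255:
  R: 250 + 0.64×(255−250) = 250 + 3.2 = 253.2 → 253
  G: 128 + 81.28 = 209.28 → 209
  B: 114 + 0.64×(255−114) = 114 + 90.24 = 204.24 → 204
rgb(253, 209, 204) = #FDD1CC.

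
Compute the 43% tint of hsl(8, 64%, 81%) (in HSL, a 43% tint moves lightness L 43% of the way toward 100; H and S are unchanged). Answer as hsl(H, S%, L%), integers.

L moves 43% from 81 toward 100: 81 + 8.17 = 89.17 → 89.
H and S are unchanged.

hsl(8, 64%, 89%)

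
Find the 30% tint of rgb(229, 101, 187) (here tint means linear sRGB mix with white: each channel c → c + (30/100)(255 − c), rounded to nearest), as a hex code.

#ED93CF

Lerp each channel 30% toward 255:
  R: 229 + 7.8 = 236.8 → 237
  G: 101 + 0.3×(255−101) = 101 + 46.2 = 147.2 → 147
  B: 187 + 0.3×(255−187) = 187 + 20.4 = 207.4 → 207
rgb(237, 147, 207) = #ED93CF.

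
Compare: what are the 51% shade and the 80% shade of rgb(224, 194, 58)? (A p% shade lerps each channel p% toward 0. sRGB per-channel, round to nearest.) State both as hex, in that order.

#6E5F1C, #2D270C

51% shade:
  R: 224 + 0.51×(0−224) = 224 − 114.24 = 109.76 → 110
  G: 194 + 0.51×(0−194) = 194 − 98.94 = 95.06 → 95
  B: 58 − 29.58 = 28.42 → 28
  → #6E5F1C
80% shade:
  R: 224 + 0.8×(0−224) = 224 − 179.2 = 44.8 → 45
  G: 194 + 0.8×(0−194) = 194 − 155.2 = 38.8 → 39
  B: 58 + 0.8×(0−58) = 58 − 46.4 = 11.6 → 12
  → #2D270C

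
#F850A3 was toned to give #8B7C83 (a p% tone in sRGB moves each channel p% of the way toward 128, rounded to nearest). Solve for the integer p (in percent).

91%

#F850A3 is rgb(248, 80, 163); #8B7C83 is rgb(139, 124, 131).
On the R channel (widest range): 139 ≈ 248 + (p/100)(128 − 248), so p ≈ 100×(139 − 248)/(128 − 248) = -10900/-120 = 90.83.
p = 91 reproduces all three channels after rounding.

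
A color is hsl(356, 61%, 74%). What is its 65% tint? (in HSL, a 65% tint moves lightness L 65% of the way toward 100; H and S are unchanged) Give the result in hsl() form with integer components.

hsl(356, 61%, 91%)

L moves 65% from 74 toward 100: 74 + 16.9 = 90.9 → 91.
H and S are unchanged.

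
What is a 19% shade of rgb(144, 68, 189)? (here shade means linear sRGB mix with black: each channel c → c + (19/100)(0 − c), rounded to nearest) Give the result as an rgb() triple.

rgb(117, 55, 153)

Per channel, c → c + 0.19(0 − c):
  R: 144 − 27.36 = 116.64 → 117
  G: 68 + 0.19×(0−68) = 68 − 12.92 = 55.08 → 55
  B: 189 + 0.19×(0−189) = 189 − 35.91 = 153.09 → 153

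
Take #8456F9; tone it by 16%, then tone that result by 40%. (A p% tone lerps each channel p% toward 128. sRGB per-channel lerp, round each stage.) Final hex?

#826BBD

#8456F9 is rgb(132, 86, 249).
Lerp each channel 16% toward 128:
  R: 132 − 0.64 = 131.36 → 131
  G: 86 + 6.72 = 92.72 → 93
  B: 249 + 0.16×(128−249) = 249 − 19.36 = 229.64 → 230
After the tone: rgb(131, 93, 230) = #835DE6.
A 40% tone moves each channel 40% toward 128:
  R: 131 + 0.4×(128−131) = 131 − 1.2 = 129.8 → 130
  G: 93 + 14 = 107 → 107
  B: 230 + 0.4×(128−230) = 230 − 40.8 = 189.2 → 189
rgb(130, 107, 189) = #826BBD.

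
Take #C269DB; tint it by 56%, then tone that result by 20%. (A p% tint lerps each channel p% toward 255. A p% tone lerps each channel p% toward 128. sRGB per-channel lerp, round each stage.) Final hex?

#D0B1D9

#C269DB is rgb(194, 105, 219).
Lerp each channel 56% toward 255:
  R: 194 + 34.16 = 228.16 → 228
  G: 105 + 0.56×(255−105) = 105 + 84 = 189 → 189
  B: 219 + 20.16 = 239.16 → 239
After the tint: rgb(228, 189, 239) = #E4BDEF.
Lerp each channel 20% toward 128:
  R: 228 − 20 = 208 → 208
  G: 189 + 0.2×(128−189) = 189 − 12.2 = 176.8 → 177
  B: 239 − 22.2 = 216.8 → 217
rgb(208, 177, 217) = #D0B1D9.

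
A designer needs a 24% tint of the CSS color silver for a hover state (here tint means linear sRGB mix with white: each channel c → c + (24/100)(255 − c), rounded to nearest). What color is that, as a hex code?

CSS silver is rgb(192, 192, 192).
A 24% tint moves each channel 24% toward 255:
  R: 192 + 15.12 = 207.12 → 207
  G: 192 + 0.24×(255−192) = 192 + 15.12 = 207.12 → 207
  B: 192 + 15.12 = 207.12 → 207
rgb(207, 207, 207) = #cfcfcf.

#cfcfcf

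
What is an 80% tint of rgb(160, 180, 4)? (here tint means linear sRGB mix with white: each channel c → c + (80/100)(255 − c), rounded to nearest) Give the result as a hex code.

#ecf0cd

Per channel, c → c + 0.8(255 − c):
  R: 160 + 0.8×(255−160) = 160 + 76 = 236 → 236
  G: 180 + 60 = 240 → 240
  B: 4 + 0.8×(255−4) = 4 + 200.8 = 204.8 → 205
rgb(236, 240, 205) = #ecf0cd.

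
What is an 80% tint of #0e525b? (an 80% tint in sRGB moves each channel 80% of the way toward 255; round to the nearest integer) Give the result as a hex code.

#cfdcde

#0e525b is rgb(14, 82, 91).
Per channel, c → c + 0.8(255 − c):
  R: 14 + 0.8×(255−14) = 14 + 192.8 = 206.8 → 207
  G: 82 + 0.8×(255−82) = 82 + 138.4 = 220.4 → 220
  B: 91 + 0.8×(255−91) = 91 + 131.2 = 222.2 → 222
rgb(207, 220, 222) = #cfdcde.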